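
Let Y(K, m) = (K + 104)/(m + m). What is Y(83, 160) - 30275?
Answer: -9687813/320 ≈ -30274.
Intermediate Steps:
Y(K, m) = (104 + K)/(2*m) (Y(K, m) = (104 + K)/((2*m)) = (104 + K)*(1/(2*m)) = (104 + K)/(2*m))
Y(83, 160) - 30275 = (½)*(104 + 83)/160 - 30275 = (½)*(1/160)*187 - 30275 = 187/320 - 30275 = -9687813/320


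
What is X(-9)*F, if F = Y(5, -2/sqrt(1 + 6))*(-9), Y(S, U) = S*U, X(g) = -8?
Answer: -720*sqrt(7)/7 ≈ -272.13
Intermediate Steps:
F = 90*sqrt(7)/7 (F = (5*(-2/sqrt(1 + 6)))*(-9) = (5*(-2*sqrt(7)/7))*(-9) = -10*sqrt(7)/7*(-9) = 90*sqrt(7)/7 ≈ 34.017)
X(-9)*F = -720*sqrt(7)/7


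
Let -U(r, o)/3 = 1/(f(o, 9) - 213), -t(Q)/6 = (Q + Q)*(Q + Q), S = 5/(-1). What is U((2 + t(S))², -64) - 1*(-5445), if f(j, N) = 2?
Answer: 1148898/211 ≈ 5445.0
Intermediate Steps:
S = -5 (S = 5*(-1) = -5)
t(Q) = -24*Q² (t(Q) = -6*(Q + Q)*(Q + Q) = -6*2*Q*2*Q = -24*Q²)
U(r, o) = 3/211 (U(r, o) = -3/(2 - 213) = -3/(-211) = -3*(-1/211) = 3/211)
U((2 + t(S))², -64) - 1*(-5445) = 3/211 - 1*(-5445) = 3/211 + 5445 = 1148898/211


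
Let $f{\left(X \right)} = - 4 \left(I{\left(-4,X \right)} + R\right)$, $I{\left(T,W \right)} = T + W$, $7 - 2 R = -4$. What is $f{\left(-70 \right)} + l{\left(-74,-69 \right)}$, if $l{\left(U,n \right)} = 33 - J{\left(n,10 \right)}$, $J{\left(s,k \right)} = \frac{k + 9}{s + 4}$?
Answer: $\frac{19974}{65} \approx 307.29$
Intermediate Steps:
$J{\left(s,k \right)} = \frac{9 + k}{4 + s}$
$R = \frac{11}{2}$ ($R = \frac{7}{2} - -2 = \frac{7}{2} + 2 = \frac{11}{2} \approx 5.5$)
$l{\left(U,n \right)} = 33 - \frac{19}{4 + n}$ ($l{\left(U,n \right)} = 33 - \frac{9 + 10}{4 + n} = 33 - \frac{1}{4 + n} 19 = 33 - \frac{19}{4 + n}$)
$f{\left(X \right)} = -6 - 4 X$ ($f{\left(X \right)} = - 4 \left(\left(-4 + X\right) + \frac{11}{2}\right) = - 4 \left(\frac{3}{2} + X\right) = -6 - 4 X$)
$f{\left(-70 \right)} + l{\left(-74,-69 \right)} = \left(-6 - -280\right) + \frac{113 + 33 \left(-69\right)}{4 - 69} = \left(-6 + 280\right) + \frac{113 - 2277}{-65} = 274 - - \frac{2164}{65} = 274 + \frac{2164}{65} = \frac{19974}{65}$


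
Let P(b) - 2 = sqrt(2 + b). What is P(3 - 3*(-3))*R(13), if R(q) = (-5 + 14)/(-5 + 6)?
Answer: 18 + 9*sqrt(14) ≈ 51.675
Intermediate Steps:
P(b) = 2 + sqrt(2 + b)
R(q) = 9 (R(q) = 9/1 = 9*1 = 9)
P(3 - 3*(-3))*R(13) = (2 + sqrt(2 + (3 - 3*(-3))))*9 = (2 + sqrt(2 + (3 + 9)))*9 = (2 + sqrt(2 + 12))*9 = (2 + sqrt(14))*9 = 18 + 9*sqrt(14)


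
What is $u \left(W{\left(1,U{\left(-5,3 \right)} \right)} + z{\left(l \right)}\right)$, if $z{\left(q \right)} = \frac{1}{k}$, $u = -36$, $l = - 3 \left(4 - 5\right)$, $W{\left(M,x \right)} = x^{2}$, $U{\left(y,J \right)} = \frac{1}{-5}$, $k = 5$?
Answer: $- \frac{216}{25} \approx -8.64$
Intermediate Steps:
$U{\left(y,J \right)} = - \frac{1}{5}$
$l = 3$ ($l = \left(-3\right) \left(-1\right) = 3$)
$z{\left(q \right)} = \frac{1}{5}$
$u \left(W{\left(1,U{\left(-5,3 \right)} \right)} + z{\left(l \right)}\right) = - 36 \left(\left(- \frac{1}{5}\right)^{2} + \frac{1}{5}\right) = - 36 \left(\frac{1}{25} + \frac{1}{5}\right) = \left(-36\right) \frac{6}{25} = - \frac{216}{25}$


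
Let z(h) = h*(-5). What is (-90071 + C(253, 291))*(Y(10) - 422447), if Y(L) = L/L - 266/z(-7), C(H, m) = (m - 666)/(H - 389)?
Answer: 6468441069827/170 ≈ 3.8050e+10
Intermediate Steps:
z(h) = -5*h
C(H, m) = (-666 + m)/(-389 + H)
Y(L) = -33/5 (Y(L) = L/L - 266/((-5*(-7))) = 1 - 266/35 = 1 - 266*1/35 = 1 - 38/5 = -33/5)
(-90071 + C(253, 291))*(Y(10) - 422447) = (-90071 + (-666 + 291)/(-389 + 253))*(-33/5 - 422447) = (-90071 - 375/(-136))*(-2112268/5) = (-90071 - 1/136*(-375))*(-2112268/5) = (-90071 + 375/136)*(-2112268/5) = -12249281/136*(-2112268/5) = 6468441069827/170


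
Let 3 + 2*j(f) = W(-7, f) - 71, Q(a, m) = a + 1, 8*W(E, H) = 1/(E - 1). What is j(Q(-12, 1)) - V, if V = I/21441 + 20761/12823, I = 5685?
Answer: -456229853853/11730685568 ≈ -38.892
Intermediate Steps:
W(E, H) = 1/(8*(-1 + E)) (W(E, H) = 1/(8*(E - 1)) = 1/(8*(-1 + E)))
Q(a, m) = 1 + a
j(f) = -4737/128 (j(f) = -3/2 + (1/(8*(-1 - 7)) - 71)/2 = -3/2 + ((⅛)/(-8) - 71)/2 = -3/2 + ((⅛)*(-⅛) - 71)/2 = -3/2 + (-1/64 - 71)/2 = -3/2 + (½)*(-4545/64) = -3/2 - 4545/128 = -4737/128)
V = 172678452/91645981 (V = 5685/21441 + 20761/12823 = 5685*(1/21441) + 20761*(1/12823) = 1895/7147 + 20761/12823 = 172678452/91645981 ≈ 1.8842)
j(Q(-12, 1)) - V = -4737/128 - 1*172678452/91645981 = -4737/128 - 172678452/91645981 = -456229853853/11730685568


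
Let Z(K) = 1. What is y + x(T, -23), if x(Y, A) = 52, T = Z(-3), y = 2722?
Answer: 2774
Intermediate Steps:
T = 1
y + x(T, -23) = 2722 + 52 = 2774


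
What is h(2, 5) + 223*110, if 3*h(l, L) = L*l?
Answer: 73600/3 ≈ 24533.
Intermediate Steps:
h(l, L) = L*l/3 (h(l, L) = (L*l)/3 = L*l/3)
h(2, 5) + 223*110 = (⅓)*5*2 + 223*110 = 10/3 + 24530 = 73600/3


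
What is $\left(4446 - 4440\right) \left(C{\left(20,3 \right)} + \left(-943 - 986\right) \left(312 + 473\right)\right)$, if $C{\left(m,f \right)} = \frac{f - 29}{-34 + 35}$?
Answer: $-9085746$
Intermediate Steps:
$C{\left(m,f \right)} = -29 + f$ ($C{\left(m,f \right)} = \frac{-29 + f}{1} = \left(-29 + f\right) 1 = -29 + f$)
$\left(4446 - 4440\right) \left(C{\left(20,3 \right)} + \left(-943 - 986\right) \left(312 + 473\right)\right) = \left(4446 - 4440\right) \left(\left(-29 + 3\right) + \left(-943 - 986\right) \left(312 + 473\right)\right) = 6 \left(-26 - 1514265\right) = 6 \left(-1514291\right) = -9085746$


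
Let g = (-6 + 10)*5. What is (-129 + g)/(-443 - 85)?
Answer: 109/528 ≈ 0.20644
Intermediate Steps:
g = 20 (g = 4*5 = 20)
(-129 + g)/(-443 - 85) = (-129 + 20)/(-443 - 85) = -109/(-528) = -109*(-1/528) = 109/528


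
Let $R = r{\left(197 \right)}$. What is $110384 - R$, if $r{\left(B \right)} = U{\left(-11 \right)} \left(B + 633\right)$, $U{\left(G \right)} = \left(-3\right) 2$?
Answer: $115364$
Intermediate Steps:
$U{\left(G \right)} = -6$
$r{\left(B \right)} = -3798 - 6 B$ ($r{\left(B \right)} = - 6 \left(B + 633\right) = - 6 \left(633 + B\right) = -3798 - 6 B$)
$R = -4980$ ($R = -3798 - 1182 = -4980$)
$110384 - R = 110384 - -4980 = 110384 + 4980 = 115364$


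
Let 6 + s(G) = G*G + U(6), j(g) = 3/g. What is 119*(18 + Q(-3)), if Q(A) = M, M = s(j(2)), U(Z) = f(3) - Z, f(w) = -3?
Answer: 2499/4 ≈ 624.75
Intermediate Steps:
U(Z) = -3 - Z
s(G) = -15 + G² (s(G) = -6 + (G*G + (-3 - 1*6)) = -6 + (G² + (-3 - 6)) = -6 + (G² - 9) = -6 + (-9 + G²) = -15 + G²)
M = -51/4 (M = -15 + (3/2)² = -15 + 9/4 = -51/4 ≈ -12.750)
Q(A) = -51/4
119*(18 + Q(-3)) = 119*(18 - 51/4) = 119*(21/4) = 2499/4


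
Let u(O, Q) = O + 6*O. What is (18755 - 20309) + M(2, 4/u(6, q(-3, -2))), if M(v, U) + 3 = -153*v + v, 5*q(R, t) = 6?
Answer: -1861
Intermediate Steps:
q(R, t) = 6/5 (q(R, t) = (⅕)*6 = 6/5)
u(O, Q) = 7*O
M(v, U) = -3 - 152*v (M(v, U) = -3 + (-153*v + v) = -3 - 152*v)
(18755 - 20309) + M(2, 4/u(6, q(-3, -2))) = (18755 - 20309) + (-3 - 152*2) = -1554 + (-3 - 304) = -1554 - 307 = -1861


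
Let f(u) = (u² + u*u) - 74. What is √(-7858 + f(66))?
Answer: 2*√195 ≈ 27.928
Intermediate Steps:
f(u) = -74 + 2*u² (f(u) = (u² + u²) - 74 = 2*u² - 74 = -74 + 2*u²)
√(-7858 + f(66)) = √(-7858 + (-74 + 2*66²)) = √(-7858 + (-74 + 2*4356)) = √(-7858 + (-74 + 8712)) = √(-7858 + 8638) = √780 = 2*√195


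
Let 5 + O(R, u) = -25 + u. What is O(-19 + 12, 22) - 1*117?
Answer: -125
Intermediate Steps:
O(R, u) = -30 + u (O(R, u) = -5 + (-25 + u) = -30 + u)
O(-19 + 12, 22) - 1*117 = (-30 + 22) - 1*117 = -8 - 117 = -125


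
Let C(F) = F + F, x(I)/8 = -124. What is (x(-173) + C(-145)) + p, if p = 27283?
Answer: 26001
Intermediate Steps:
x(I) = -992 (x(I) = 8*(-124) = -992)
C(F) = 2*F
(x(-173) + C(-145)) + p = (-992 + 2*(-145)) + 27283 = (-992 - 290) + 27283 = -1282 + 27283 = 26001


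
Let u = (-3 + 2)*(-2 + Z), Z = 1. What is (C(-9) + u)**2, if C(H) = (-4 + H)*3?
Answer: 1444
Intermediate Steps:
C(H) = -12 + 3*H
u = 1 (u = (-3 + 2)*(-2 + 1) = -1*(-1) = 1)
(C(-9) + u)**2 = ((-12 + 3*(-9)) + 1)**2 = ((-12 - 27) + 1)**2 = (-39 + 1)**2 = (-38)**2 = 1444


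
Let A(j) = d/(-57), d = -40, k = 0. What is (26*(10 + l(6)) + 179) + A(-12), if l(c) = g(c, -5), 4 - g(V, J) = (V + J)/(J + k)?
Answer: 156437/285 ≈ 548.90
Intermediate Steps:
g(V, J) = 4 - (J + V)/J (g(V, J) = 4 - (V + J)/(J + 0) = 4 - (J + V)/J)
l(c) = 3 + c/5 (l(c) = 3 - 1*c/(-5) = 3 - 1*c*(-⅕) = 3 + c/5)
A(j) = 40/57 (A(j) = -40/(-57) = -40*(-1/57) = 40/57)
(26*(10 + l(6)) + 179) + A(-12) = (26*(10 + (3 + (⅕)*6)) + 179) + 40/57 = (26*(10 + (3 + 6/5)) + 179) + 40/57 = (26*(10 + 21/5) + 179) + 40/57 = (26*(71/5) + 179) + 40/57 = (1846/5 + 179) + 40/57 = 2741/5 + 40/57 = 156437/285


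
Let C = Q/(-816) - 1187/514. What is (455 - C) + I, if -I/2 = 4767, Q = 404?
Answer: -475846781/52428 ≈ -9076.2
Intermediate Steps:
C = -147031/52428 (C = 404/(-816) - 1187/514 = 404*(-1/816) - 1187*1/514 = -101/204 - 1187/514 = -147031/52428 ≈ -2.8044)
I = -9534 (I = -2*4767 = -9534)
(455 - C) + I = (455 - 1*(-147031/52428)) - 9534 = (455 + 147031/52428) - 9534 = 24001771/52428 - 9534 = -475846781/52428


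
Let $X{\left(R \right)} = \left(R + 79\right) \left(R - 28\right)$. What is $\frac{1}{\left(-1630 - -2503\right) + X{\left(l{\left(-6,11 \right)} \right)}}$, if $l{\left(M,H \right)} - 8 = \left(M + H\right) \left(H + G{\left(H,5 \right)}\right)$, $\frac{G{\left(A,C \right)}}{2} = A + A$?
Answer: $\frac{1}{93183} \approx 1.0732 \cdot 10^{-5}$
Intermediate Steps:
$G{\left(A,C \right)} = 4 A$ ($G{\left(A,C \right)} = 2 \left(A + A\right) = 2 \cdot 2 A = 4 A$)
$l{\left(M,H \right)} = 8 + 5 H \left(H + M\right)$ ($l{\left(M,H \right)} = 8 + \left(M + H\right) \left(H + 4 H\right) = 8 + \left(H + M\right) 5 H = 8 + 5 H \left(H + M\right)$)
$X{\left(R \right)} = \left(-28 + R\right) \left(79 + R\right)$ ($X{\left(R \right)} = \left(79 + R\right) \left(-28 + R\right) = \left(-28 + R\right) \left(79 + R\right)$)
$\frac{1}{\left(-1630 - -2503\right) + X{\left(l{\left(-6,11 \right)} \right)}} = \frac{1}{\left(-1630 - -2503\right) + \left(-2212 + \left(8 + 5 \cdot 11^{2} + 5 \cdot 11 \left(-6\right)\right)^{2} + 51 \left(8 + 5 \cdot 11^{2} + 5 \cdot 11 \left(-6\right)\right)\right)} = \frac{1}{\left(-1630 + 2503\right) + \left(-2212 + \left(8 + 5 \cdot 121 - 330\right)^{2} + 51 \left(8 + 5 \cdot 121 - 330\right)\right)} = \frac{1}{873 + \left(-2212 + \left(8 + 605 - 330\right)^{2} + 51 \left(8 + 605 - 330\right)\right)} = \frac{1}{873 + \left(-2212 + 283^{2} + 51 \cdot 283\right)} = \frac{1}{873 + \left(-2212 + 80089 + 14433\right)} = \frac{1}{873 + 92310} = \frac{1}{93183}$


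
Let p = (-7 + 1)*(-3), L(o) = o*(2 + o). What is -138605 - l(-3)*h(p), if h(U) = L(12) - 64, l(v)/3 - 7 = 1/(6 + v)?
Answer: -140893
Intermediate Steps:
l(v) = 21 + 3/(6 + v)
p = 18 (p = -6*(-3) = 18)
h(U) = 104 (h(U) = 12*(2 + 12) - 64 = 12*14 - 64 = 168 - 64 = 104)
-138605 - l(-3)*h(p) = -138605 - 3*(43 + 7*(-3))/(6 - 3)*104 = -138605 - 3*(43 - 21)/3*104 = -138605 - 3*(1/3)*22*104 = -138605 - 22*104 = -138605 - 1*2288 = -138605 - 2288 = -140893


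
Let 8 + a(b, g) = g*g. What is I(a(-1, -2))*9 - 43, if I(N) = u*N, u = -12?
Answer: 389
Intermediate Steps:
a(b, g) = -8 + g**2 (a(b, g) = -8 + g*g = -8 + g**2)
I(N) = -12*N
I(a(-1, -2))*9 - 43 = -12*(-8 + (-2)**2)*9 - 43 = -12*(-8 + 4)*9 - 43 = -12*(-4)*9 - 43 = 48*9 - 43 = 432 - 43 = 389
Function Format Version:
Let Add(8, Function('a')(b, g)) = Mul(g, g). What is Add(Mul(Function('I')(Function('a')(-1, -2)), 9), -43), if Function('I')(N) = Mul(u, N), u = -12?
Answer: 389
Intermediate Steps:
Function('a')(b, g) = Add(-8, Pow(g, 2)) (Function('a')(b, g) = Add(-8, Mul(g, g)) = Add(-8, Pow(g, 2)))
Function('I')(N) = Mul(-12, N)
Add(Mul(Function('I')(Function('a')(-1, -2)), 9), -43) = Add(Mul(Mul(-12, Add(-8, Pow(-2, 2))), 9), -43) = Add(Mul(Mul(-12, Add(-8, 4)), 9), -43) = Add(Mul(Mul(-12, -4), 9), -43) = Add(Mul(48, 9), -43) = Add(432, -43) = 389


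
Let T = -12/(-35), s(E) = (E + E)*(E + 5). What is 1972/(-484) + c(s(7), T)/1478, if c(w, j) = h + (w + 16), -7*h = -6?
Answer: -2472002/625933 ≈ -3.9493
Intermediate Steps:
s(E) = 2*E*(5 + E) (s(E) = (2*E)*(5 + E) = 2*E*(5 + E))
T = 12/35 (T = -12*(-1/35) = 12/35 ≈ 0.34286)
h = 6/7 (h = -⅐*(-6) = 6/7 ≈ 0.85714)
c(w, j) = 118/7 + w (c(w, j) = 6/7 + (w + 16) = 6/7 + (16 + w) = 118/7 + w)
1972/(-484) + c(s(7), T)/1478 = 1972/(-484) + (118/7 + 2*7*(5 + 7))/1478 = 1972*(-1/484) + (118/7 + 2*7*12)*(1/1478) = -493/121 + (118/7 + 168)*(1/1478) = -493/121 + (1294/7)*(1/1478) = -493/121 + 647/5173 = -2472002/625933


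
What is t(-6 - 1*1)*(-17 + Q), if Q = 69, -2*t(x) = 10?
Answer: -260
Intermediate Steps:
t(x) = -5 (t(x) = -1/2*10 = -5)
t(-6 - 1*1)*(-17 + Q) = -5*(-17 + 69) = -5*52 = -260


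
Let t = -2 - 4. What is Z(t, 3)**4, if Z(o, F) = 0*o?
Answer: 0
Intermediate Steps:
t = -6
Z(o, F) = 0
Z(t, 3)**4 = 0**4 = 0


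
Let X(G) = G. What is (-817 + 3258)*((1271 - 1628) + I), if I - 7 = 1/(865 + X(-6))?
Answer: -733884209/859 ≈ -8.5435e+5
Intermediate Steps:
I = 6014/859 (I = 7 + 1/(865 - 6) = 7 + 1/859 = 6014/859 ≈ 7.0012)
(-817 + 3258)*((1271 - 1628) + I) = (-817 + 3258)*((1271 - 1628) + 6014/859) = 2441*(-357 + 6014/859) = 2441*(-300649/859) = -733884209/859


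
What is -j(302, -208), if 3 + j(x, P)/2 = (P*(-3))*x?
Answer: -376890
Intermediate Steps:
j(x, P) = -6 - 6*P*x (j(x, P) = -6 + 2*((P*(-3))*x) = -6 + 2*((-3*P)*x) = -6 + 2*(-3*P*x) = -6 - 6*P*x)
-j(302, -208) = -(-6 - 6*(-208)*302) = -(-6 + 376896) = -1*376890 = -376890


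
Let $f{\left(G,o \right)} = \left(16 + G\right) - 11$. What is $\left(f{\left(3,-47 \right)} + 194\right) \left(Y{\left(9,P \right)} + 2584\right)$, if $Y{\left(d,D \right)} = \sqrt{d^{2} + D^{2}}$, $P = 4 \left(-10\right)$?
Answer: $530250$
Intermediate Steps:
$f{\left(G,o \right)} = 5 + G$
$P = -40$
$Y{\left(d,D \right)} = \sqrt{D^{2} + d^{2}}$
$\left(f{\left(3,-47 \right)} + 194\right) \left(Y{\left(9,P \right)} + 2584\right) = \left(\left(5 + 3\right) + 194\right) \left(\sqrt{\left(-40\right)^{2} + 9^{2}} + 2584\right) = \left(8 + 194\right) \left(\sqrt{1600 + 81} + 2584\right) = 202 \left(\sqrt{1681} + 2584\right) = 202 \left(41 + 2584\right) = 202 \cdot 2625 = 530250$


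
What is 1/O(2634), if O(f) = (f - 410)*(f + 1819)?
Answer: 1/9903472 ≈ 1.0097e-7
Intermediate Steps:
O(f) = (-410 + f)*(1819 + f)
1/O(2634) = 1/(-745790 + 2634² + 1409*2634) = 1/(-745790 + 6937956 + 3711306) = 1/9903472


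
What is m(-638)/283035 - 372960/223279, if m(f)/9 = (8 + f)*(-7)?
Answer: -920940858/601864493 ≈ -1.5301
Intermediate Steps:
m(f) = -504 - 63*f (m(f) = 9*((8 + f)*(-7)) = 9*(-56 - 7*f) = -504 - 63*f)
m(-638)/283035 - 372960/223279 = (-504 - 63*(-638))/283035 - 372960/223279 = (-504 + 40194)*(1/283035) - 372960*1/223279 = 39690*(1/283035) - 53280/31897 = 2646/18869 - 53280/31897 = -920940858/601864493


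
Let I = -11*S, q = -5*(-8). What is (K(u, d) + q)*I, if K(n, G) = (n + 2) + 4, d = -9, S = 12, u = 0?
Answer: -6072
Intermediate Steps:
K(n, G) = 6 + n (K(n, G) = (2 + n) + 4 = 6 + n)
q = 40
I = -132 (I = -11*12 = -132)
(K(u, d) + q)*I = ((6 + 0) + 40)*(-132) = (6 + 40)*(-132) = 46*(-132) = -6072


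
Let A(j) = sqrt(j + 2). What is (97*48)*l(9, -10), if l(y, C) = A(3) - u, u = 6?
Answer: -27936 + 4656*sqrt(5) ≈ -17525.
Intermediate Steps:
A(j) = sqrt(2 + j)
l(y, C) = -6 + sqrt(5) (l(y, C) = sqrt(2 + 3) - 1*6 = sqrt(5) - 6 = -6 + sqrt(5))
(97*48)*l(9, -10) = (97*48)*(-6 + sqrt(5)) = 4656*(-6 + sqrt(5)) = -27936 + 4656*sqrt(5)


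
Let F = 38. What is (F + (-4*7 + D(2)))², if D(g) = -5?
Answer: 25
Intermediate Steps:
(F + (-4*7 + D(2)))² = (38 + (-4*7 - 5))² = (38 + (-28 - 5))² = (38 - 33)² = 5² = 25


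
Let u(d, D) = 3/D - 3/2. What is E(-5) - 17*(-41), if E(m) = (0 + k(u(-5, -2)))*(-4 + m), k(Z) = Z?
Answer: 724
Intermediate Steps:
u(d, D) = -3/2 + 3/D (u(d, D) = 3/D - 3*1/2 = 3/D - 3/2 = -3/2 + 3/D)
E(m) = 12 - 3*m (E(m) = (0 + (-3/2 + 3/(-2)))*(-4 + m) = (0 + (-3/2 + 3*(-1/2)))*(-4 + m) = (0 + (-3/2 - 3/2))*(-4 + m) = (0 - 3)*(-4 + m) = -3*(-4 + m) = 12 - 3*m)
E(-5) - 17*(-41) = (12 - 3*(-5)) - 17*(-41) = (12 + 15) + 697 = 27 + 697 = 724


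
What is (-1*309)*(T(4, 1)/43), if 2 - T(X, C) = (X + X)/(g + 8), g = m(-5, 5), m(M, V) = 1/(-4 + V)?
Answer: -1030/129 ≈ -7.9845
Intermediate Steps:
g = 1 (g = 1/(-4 + 5) = 1/1 = 1)
T(X, C) = 2 - 2*X/9 (T(X, C) = 2 - (X + X)/(1 + 8) = 2 - 2*X/9)
(-1*309)*(T(4, 1)/43) = (-1*309)*((2 - 2/9*4)/43) = -309*(2 - 8/9)/43 = -1030/(3*43) = -309*10/387 = -1030/129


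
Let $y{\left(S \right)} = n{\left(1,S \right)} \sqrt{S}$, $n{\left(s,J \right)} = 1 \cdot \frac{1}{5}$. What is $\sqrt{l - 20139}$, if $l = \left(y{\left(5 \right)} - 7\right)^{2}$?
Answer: $\frac{\sqrt{-503475 + \left(35 - \sqrt{5}\right)^{2}}}{5} \approx 141.76 i$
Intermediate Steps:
$n{\left(s,J \right)} = \frac{1}{5}$ ($n{\left(s,J \right)} = 1 \cdot \frac{1}{5} = \frac{1}{5}$)
$y{\left(S \right)} = \frac{\sqrt{S}}{5}$
$l = \left(-7 + \frac{\sqrt{5}}{5}\right)^{2}$ ($l = \left(\frac{\sqrt{5}}{5} - 7\right)^{2} = \left(-7 + \frac{\sqrt{5}}{5}\right)^{2} \approx 42.939$)
$\sqrt{l - 20139} = \sqrt{\frac{\left(35 - \sqrt{5}\right)^{2}}{25} - 20139} = \sqrt{-20139 + \frac{\left(35 - \sqrt{5}\right)^{2}}{25}}$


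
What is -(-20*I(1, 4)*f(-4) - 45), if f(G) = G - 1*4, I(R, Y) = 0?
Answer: 45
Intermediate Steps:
f(G) = -4 + G (f(G) = G - 4 = -4 + G)
-(-20*I(1, 4)*f(-4) - 45) = -(-0*(-4 - 4) - 45) = -(-0*(-8) - 45) = -(-20*0 - 45) = -(0 - 45) = -1*(-45) = 45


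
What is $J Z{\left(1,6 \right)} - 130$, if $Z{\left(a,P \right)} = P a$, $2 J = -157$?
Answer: $-601$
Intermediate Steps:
$J = - \frac{157}{2}$ ($J = \frac{1}{2} \left(-157\right) = - \frac{157}{2} \approx -78.5$)
$J Z{\left(1,6 \right)} - 130 = - \frac{157 \cdot 6 \cdot 1}{2} - 130 = \left(- \frac{157}{2}\right) 6 - 130 = -471 - 130 = -601$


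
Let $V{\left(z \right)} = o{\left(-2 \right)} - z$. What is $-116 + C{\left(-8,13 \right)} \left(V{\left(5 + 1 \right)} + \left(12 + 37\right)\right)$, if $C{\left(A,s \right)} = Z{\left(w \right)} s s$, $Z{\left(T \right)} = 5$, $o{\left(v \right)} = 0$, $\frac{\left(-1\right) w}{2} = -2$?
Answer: $36219$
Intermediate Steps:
$w = 4$ ($w = \left(-2\right) \left(-2\right) = 4$)
$V{\left(z \right)} = - z$ ($V{\left(z \right)} = 0 - z = - z$)
$C{\left(A,s \right)} = 5 s^{2}$ ($C{\left(A,s \right)} = 5 s s = 5 s^{2}$)
$-116 + C{\left(-8,13 \right)} \left(V{\left(5 + 1 \right)} + \left(12 + 37\right)\right) = -116 + 5 \cdot 13^{2} \left(- (5 + 1) + \left(12 + 37\right)\right) = -116 + 5 \cdot 169 \left(\left(-1\right) 6 + 49\right) = -116 + 845 \left(-6 + 49\right) = -116 + 845 \cdot 43 = -116 + 36335 = 36219$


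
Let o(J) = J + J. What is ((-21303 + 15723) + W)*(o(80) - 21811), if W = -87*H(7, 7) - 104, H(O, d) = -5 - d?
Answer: 100460640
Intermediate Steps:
W = 940 (W = -87*(-5 - 1*7) - 104 = -87*(-5 - 7) - 104 = -87*(-12) - 104 = 1044 - 104 = 940)
o(J) = 2*J
((-21303 + 15723) + W)*(o(80) - 21811) = ((-21303 + 15723) + 940)*(2*80 - 21811) = (-5580 + 940)*(160 - 21811) = -4640*(-21651) = 100460640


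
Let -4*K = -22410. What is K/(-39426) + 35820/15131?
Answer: 884978595/397703204 ≈ 2.2252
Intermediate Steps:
K = 11205/2 (K = -¼*(-22410) = 11205/2 ≈ 5602.5)
K/(-39426) + 35820/15131 = (11205/2)/(-39426) + 35820/15131 = (11205/2)*(-1/39426) + 35820*(1/15131) = -3735/26284 + 35820/15131 = 884978595/397703204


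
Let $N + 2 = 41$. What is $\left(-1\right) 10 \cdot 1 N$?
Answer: $-390$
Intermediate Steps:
$N = 39$ ($N = -2 + 41 = 39$)
$\left(-1\right) 10 \cdot 1 N = \left(-1\right) 10 \cdot 1 \cdot 39 = \left(-10\right) 1 \cdot 39 = \left(-10\right) 39 = -390$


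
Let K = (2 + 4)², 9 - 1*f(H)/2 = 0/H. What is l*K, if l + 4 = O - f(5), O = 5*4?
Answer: -72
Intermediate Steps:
O = 20
f(H) = 18 (f(H) = 18 - 0/H = 18 - 2*0 = 18 + 0 = 18)
l = -2 (l = -4 + (20 - 1*18) = -4 + (20 - 18) = -4 + 2 = -2)
K = 36 (K = 6² = 36)
l*K = -2*36 = -72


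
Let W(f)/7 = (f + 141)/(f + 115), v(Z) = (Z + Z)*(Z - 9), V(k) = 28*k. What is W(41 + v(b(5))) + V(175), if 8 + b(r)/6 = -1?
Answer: 17076451/3480 ≈ 4907.0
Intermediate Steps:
b(r) = -54 (b(r) = -48 + 6*(-1) = -48 - 6 = -54)
v(Z) = 2*Z*(-9 + Z) (v(Z) = (2*Z)*(-9 + Z) = 2*Z*(-9 + Z))
W(f) = 7*(141 + f)/(115 + f) (W(f) = 7*((f + 141)/(f + 115)) = 7*((141 + f)/(115 + f)) = 7*(141 + f)/(115 + f))
W(41 + v(b(5))) + V(175) = 7*(141 + (41 + 2*(-54)*(-9 - 54)))/(115 + (41 + 2*(-54)*(-9 - 54))) + 28*175 = 7*(141 + (41 + 2*(-54)*(-63)))/(115 + (41 + 2*(-54)*(-63))) + 4900 = 7*(141 + (41 + 6804))/(115 + (41 + 6804)) + 4900 = 7*(141 + 6845)/(115 + 6845) + 4900 = 7*6986/6960 + 4900 = 7*(1/6960)*6986 + 4900 = 24451/3480 + 4900 = 17076451/3480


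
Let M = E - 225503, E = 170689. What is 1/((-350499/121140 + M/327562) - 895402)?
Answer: -6613476780/5921740577485793 ≈ -1.1168e-6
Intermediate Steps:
M = -54814 (M = 170689 - 225503 = -54814)
1/((-350499/121140 + M/327562) - 895402) = 1/((-350499/121140 - 54814/327562) - 895402) = 1/((-350499*1/121140 - 54814*1/327562) - 895402) = 1/((-116833/40380 - 27407/163781) - 895402) = 1/(-20241720233/6613476780 - 895402) = 1/(-5921740577485793/6613476780) = -6613476780/5921740577485793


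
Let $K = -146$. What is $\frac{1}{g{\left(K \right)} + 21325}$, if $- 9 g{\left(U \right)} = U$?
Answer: $\frac{9}{192071} \approx 4.6858 \cdot 10^{-5}$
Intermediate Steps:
$g{\left(U \right)} = - \frac{U}{9}$
$\frac{1}{g{\left(K \right)} + 21325} = \frac{1}{\left(- \frac{1}{9}\right) \left(-146\right) + 21325} = \frac{1}{\frac{146}{9} + 21325} = \frac{1}{\frac{192071}{9}} = \frac{9}{192071}$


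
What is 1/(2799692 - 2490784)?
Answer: 1/308908 ≈ 3.2372e-6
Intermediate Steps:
1/(2799692 - 2490784) = 1/308908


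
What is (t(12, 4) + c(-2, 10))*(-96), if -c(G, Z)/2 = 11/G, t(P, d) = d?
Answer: -1440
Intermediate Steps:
c(G, Z) = -22/G
(t(12, 4) + c(-2, 10))*(-96) = (4 - 22/(-2))*(-96) = (4 - 22*(-½))*(-96) = (4 + 11)*(-96) = 15*(-96) = -1440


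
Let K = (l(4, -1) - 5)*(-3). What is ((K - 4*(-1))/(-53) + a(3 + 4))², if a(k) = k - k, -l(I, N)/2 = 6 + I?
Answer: 6241/2809 ≈ 2.2218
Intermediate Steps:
l(I, N) = -12 - 2*I (l(I, N) = -2*(6 + I) = -12 - 2*I)
K = 75 (K = ((-12 - 2*4) - 5)*(-3) = ((-12 - 8) - 5)*(-3) = (-20 - 5)*(-3) = -25*(-3) = 75)
a(k) = 0
((K - 4*(-1))/(-53) + a(3 + 4))² = ((75 - 4*(-1))/(-53) + 0)² = ((75 + 4)*(-1/53) + 0)² = (79*(-1/53) + 0)² = (-79/53 + 0)² = (-79/53)² = 6241/2809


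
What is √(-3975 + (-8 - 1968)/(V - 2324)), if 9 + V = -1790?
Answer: I*√187156207/217 ≈ 63.044*I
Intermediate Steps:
V = -1799 (V = -9 - 1790 = -1799)
√(-3975 + (-8 - 1968)/(V - 2324)) = √(-3975 + (-8 - 1968)/(-1799 - 2324)) = √(-3975 - 1976/(-4123)) = √(-3975 - 1976*(-1/4123)) = √(-3975 + 104/217) = √(-862471/217) = I*√187156207/217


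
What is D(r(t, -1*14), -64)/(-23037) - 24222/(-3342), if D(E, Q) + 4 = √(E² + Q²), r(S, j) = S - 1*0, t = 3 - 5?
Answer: 93002597/12831609 - 10*√41/23037 ≈ 7.2451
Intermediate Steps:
t = -2
r(S, j) = S (r(S, j) = S + 0 = S)
D(E, Q) = -4 + √(E² + Q²)
D(r(t, -1*14), -64)/(-23037) - 24222/(-3342) = (-4 + √((-2)² + (-64)²))/(-23037) - 24222/(-3342) = (-4 + √(4 + 4096))*(-1/23037) - 24222*(-1/3342) = (-4 + √4100)*(-1/23037) + 4037/557 = (-4 + 10*√41)*(-1/23037) + 4037/557 = (4/23037 - 10*√41/23037) + 4037/557 = 93002597/12831609 - 10*√41/23037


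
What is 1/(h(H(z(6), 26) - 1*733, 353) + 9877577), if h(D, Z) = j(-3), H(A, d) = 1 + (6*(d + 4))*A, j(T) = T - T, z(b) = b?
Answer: 1/9877577 ≈ 1.0124e-7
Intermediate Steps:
j(T) = 0
H(A, d) = 1 + A*(24 + 6*d) (H(A, d) = 1 + (6*(4 + d))*A = 1 + (24 + 6*d)*A = 1 + A*(24 + 6*d))
h(D, Z) = 0
1/(h(H(z(6), 26) - 1*733, 353) + 9877577) = 1/(0 + 9877577) = 1/9877577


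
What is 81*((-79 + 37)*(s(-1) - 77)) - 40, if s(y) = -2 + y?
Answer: 272120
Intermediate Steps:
81*((-79 + 37)*(s(-1) - 77)) - 40 = 81*((-79 + 37)*((-2 - 1) - 77)) - 40 = 81*(-42*(-3 - 77)) - 40 = 81*(-42*(-80)) - 40 = 81*3360 - 40 = 272160 - 40 = 272120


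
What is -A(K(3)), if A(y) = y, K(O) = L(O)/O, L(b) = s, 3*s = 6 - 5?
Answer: -⅑ ≈ -0.11111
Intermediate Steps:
s = ⅓ (s = (6 - 5)/3 = (⅓)*1 = ⅓ ≈ 0.33333)
L(b) = ⅓
K(O) = 1/(3*O)
-A(K(3)) = -1/(3*3) = -1*⅑ = -⅑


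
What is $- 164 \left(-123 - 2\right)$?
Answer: $20500$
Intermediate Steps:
$- 164 \left(-123 - 2\right) = \left(-164\right) \left(-125\right) = 20500$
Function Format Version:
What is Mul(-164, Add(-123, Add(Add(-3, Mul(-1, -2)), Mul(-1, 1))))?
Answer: 20500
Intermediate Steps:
Mul(-164, Add(-123, Add(Add(-3, Mul(-1, -2)), Mul(-1, 1)))) = Mul(-164, Add(-123, Add(Add(-3, 2), -1))) = Mul(-164, Add(-123, Add(-1, -1))) = Mul(-164, Add(-123, -2)) = Mul(-164, -125) = 20500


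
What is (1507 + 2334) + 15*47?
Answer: 4546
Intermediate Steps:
(1507 + 2334) + 15*47 = 3841 + 705 = 4546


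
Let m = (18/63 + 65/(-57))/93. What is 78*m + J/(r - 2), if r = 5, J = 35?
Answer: 4369/399 ≈ 10.950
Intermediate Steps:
m = -11/1197 (m = (18*(1/63) + 65*(-1/57))*(1/93) = (2/7 - 65/57)*(1/93) = -341/399*1/93 = -11/1197 ≈ -0.0091896)
78*m + J/(r - 2) = 78*(-11/1197) + 35/(5 - 2) = -286/399 + 35/3 = 4369/399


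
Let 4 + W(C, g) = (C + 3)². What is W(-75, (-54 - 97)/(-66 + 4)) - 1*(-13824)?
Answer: 19004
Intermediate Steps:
W(C, g) = -4 + (3 + C)² (W(C, g) = -4 + (C + 3)² = -4 + (3 + C)²)
W(-75, (-54 - 97)/(-66 + 4)) - 1*(-13824) = (-4 + (3 - 75)²) - 1*(-13824) = (-4 + (-72)²) + 13824 = (-4 + 5184) + 13824 = 5180 + 13824 = 19004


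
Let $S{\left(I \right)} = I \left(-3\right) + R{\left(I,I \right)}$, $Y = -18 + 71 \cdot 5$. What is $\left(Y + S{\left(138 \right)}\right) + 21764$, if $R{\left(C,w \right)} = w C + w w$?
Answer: $59775$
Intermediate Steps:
$Y = 337$ ($Y = -18 + 355 = 337$)
$R{\left(C,w \right)} = w^{2} + C w$ ($R{\left(C,w \right)} = C w + w^{2} = w^{2} + C w$)
$S{\left(I \right)} = - 3 I + 2 I^{2}$ ($S{\left(I \right)} = I \left(-3\right) + I \left(I + I\right) = - 3 I + I 2 I = - 3 I + 2 I^{2}$)
$\left(Y + S{\left(138 \right)}\right) + 21764 = \left(337 + 138 \left(-3 + 2 \cdot 138\right)\right) + 21764 = \left(337 + 138 \left(-3 + 276\right)\right) + 21764 = \left(337 + 138 \cdot 273\right) + 21764 = \left(337 + 37674\right) + 21764 = 38011 + 21764 = 59775$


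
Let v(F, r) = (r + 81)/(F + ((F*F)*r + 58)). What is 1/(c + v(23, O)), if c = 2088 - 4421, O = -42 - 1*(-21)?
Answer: -919/2144032 ≈ -0.00042863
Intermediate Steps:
O = -21 (O = -42 + 21 = -21)
v(F, r) = (81 + r)/(58 + F + r*F**2) (v(F, r) = (81 + r)/(F + (F**2*r + 58)) = (81 + r)/(F + (r*F**2 + 58)) = (81 + r)/(F + (58 + r*F**2)) = (81 + r)/(58 + F + r*F**2))
c = -2333
1/(c + v(23, O)) = 1/(-2333 + (81 - 21)/(58 + 23 - 21*23**2)) = 1/(-2333 + 60/(58 + 23 - 21*529)) = 1/(-2333 + 60/(58 + 23 - 11109)) = 1/(-2333 + 60/(-11028)) = 1/(-2333 - 1/11028*60) = 1/(-2333 - 5/919) = 1/(-2144032/919) = -919/2144032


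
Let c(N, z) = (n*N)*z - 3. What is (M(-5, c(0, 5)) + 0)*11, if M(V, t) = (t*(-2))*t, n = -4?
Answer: -198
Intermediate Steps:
c(N, z) = -3 - 4*N*z (c(N, z) = (-4*N)*z - 3 = -4*N*z - 3 = -3 - 4*N*z)
M(V, t) = -2*t**2 (M(V, t) = (-2*t)*t = -2*t**2)
(M(-5, c(0, 5)) + 0)*11 = (-2*(-3 - 4*0*5)**2 + 0)*11 = (-2*(-3 + 0)**2 + 0)*11 = (-2*(-3)**2 + 0)*11 = (-2*9 + 0)*11 = (-18 + 0)*11 = -18*11 = -198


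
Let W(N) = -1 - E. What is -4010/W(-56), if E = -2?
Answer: -4010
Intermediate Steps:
W(N) = 1 (W(N) = -1 - 1*(-2) = -1 + 2 = 1)
-4010/W(-56) = -4010/1 = -4010*1 = -4010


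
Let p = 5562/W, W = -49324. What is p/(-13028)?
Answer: 2781/321296536 ≈ 8.6556e-6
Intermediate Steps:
p = -2781/24662 (p = 5562/(-49324) = 5562*(-1/49324) = -2781/24662 ≈ -0.11276)
p/(-13028) = -2781/24662/(-13028) = -2781/24662*(-1/13028) = 2781/321296536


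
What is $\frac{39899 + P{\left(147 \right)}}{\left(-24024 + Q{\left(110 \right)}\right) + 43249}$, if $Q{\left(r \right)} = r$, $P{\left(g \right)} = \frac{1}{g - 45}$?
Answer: $\frac{4069699}{1972170} \approx 2.0636$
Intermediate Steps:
$P{\left(g \right)} = \frac{1}{-45 + g}$
$\frac{39899 + P{\left(147 \right)}}{\left(-24024 + Q{\left(110 \right)}\right) + 43249} = \frac{39899 + \frac{1}{-45 + 147}}{\left(-24024 + 110\right) + 43249} = \frac{39899 + \frac{1}{102}}{-23914 + 43249} = \frac{39899 + \frac{1}{102}}{19335} = \frac{4069699}{102} \cdot \frac{1}{19335} = \frac{4069699}{1972170}$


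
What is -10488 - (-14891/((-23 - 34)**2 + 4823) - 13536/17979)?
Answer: -507236539421/48375496 ≈ -10485.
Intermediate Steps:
-10488 - (-14891/((-23 - 34)**2 + 4823) - 13536/17979) = -10488 - (-14891/((-57)**2 + 4823) - 13536*1/17979) = -10488 - (-14891/(3249 + 4823) - 4512/5993) = -10488 - (-14891/8072 - 4512/5993) = -10488 - 1*(-125662627/48375496) = -10488 + 125662627/48375496 = -507236539421/48375496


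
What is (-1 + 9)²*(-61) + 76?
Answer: -3828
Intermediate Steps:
(-1 + 9)²*(-61) + 76 = 8²*(-61) + 76 = 64*(-61) + 76 = -3904 + 76 = -3828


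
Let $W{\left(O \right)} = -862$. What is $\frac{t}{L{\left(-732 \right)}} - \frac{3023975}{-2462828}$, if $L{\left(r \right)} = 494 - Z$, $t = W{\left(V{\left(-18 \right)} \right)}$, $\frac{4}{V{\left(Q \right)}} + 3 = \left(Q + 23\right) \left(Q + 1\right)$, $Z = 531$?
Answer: $\frac{2234844811}{91124636} \approx 24.525$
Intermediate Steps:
$V{\left(Q \right)} = \frac{4}{-3 + \left(1 + Q\right) \left(23 + Q\right)}$ ($V{\left(Q \right)} = \frac{4}{-3 + \left(Q + 23\right) \left(Q + 1\right)} = \frac{4}{-3 + \left(23 + Q\right) \left(1 + Q\right)} = \frac{4}{-3 + \left(1 + Q\right) \left(23 + Q\right)}$)
$t = -862$
$L{\left(r \right)} = -37$ ($L{\left(r \right)} = 494 - 531 = -37$)
$\frac{t}{L{\left(-732 \right)}} - \frac{3023975}{-2462828} = - \frac{862}{-37} - \frac{3023975}{-2462828} = \left(-862\right) \left(- \frac{1}{37}\right) - - \frac{3023975}{2462828} = \frac{862}{37} + \frac{3023975}{2462828} = \frac{2234844811}{91124636}$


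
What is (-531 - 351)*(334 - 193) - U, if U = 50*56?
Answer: -127162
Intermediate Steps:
U = 2800
(-531 - 351)*(334 - 193) - U = (-531 - 351)*(334 - 193) - 1*2800 = -882*141 - 2800 = -124362 - 2800 = -127162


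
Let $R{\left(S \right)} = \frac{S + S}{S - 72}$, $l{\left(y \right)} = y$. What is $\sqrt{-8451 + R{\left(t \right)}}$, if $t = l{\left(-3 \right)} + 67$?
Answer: $i \sqrt{8467} \approx 92.016 i$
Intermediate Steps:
$t = 64$ ($t = -3 + 67 = 64$)
$R{\left(S \right)} = \frac{2 S}{-72 + S}$
$\sqrt{-8451 + R{\left(t \right)}} = \sqrt{-8451 + 2 \cdot 64 \frac{1}{-72 + 64}} = \sqrt{-8451 + 2 \cdot 64 \frac{1}{-8}} = \sqrt{-8451 + 2 \cdot 64 \left(- \frac{1}{8}\right)} = \sqrt{-8451 - 16} = \sqrt{-8467} = i \sqrt{8467}$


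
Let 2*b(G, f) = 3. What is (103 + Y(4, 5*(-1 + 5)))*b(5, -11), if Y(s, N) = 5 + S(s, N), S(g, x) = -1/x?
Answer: 6477/40 ≈ 161.93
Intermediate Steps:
b(G, f) = 3/2 (b(G, f) = (½)*3 = 3/2)
Y(s, N) = 5 - 1/N
(103 + Y(4, 5*(-1 + 5)))*b(5, -11) = (103 + (5 - 1/(5*(-1 + 5))))*(3/2) = (103 + (5 - 1/(5*4)))*(3/2) = (103 + (5 - 1/20))*(3/2) = (103 + 99/20)*(3/2) = (2159/20)*(3/2) = 6477/40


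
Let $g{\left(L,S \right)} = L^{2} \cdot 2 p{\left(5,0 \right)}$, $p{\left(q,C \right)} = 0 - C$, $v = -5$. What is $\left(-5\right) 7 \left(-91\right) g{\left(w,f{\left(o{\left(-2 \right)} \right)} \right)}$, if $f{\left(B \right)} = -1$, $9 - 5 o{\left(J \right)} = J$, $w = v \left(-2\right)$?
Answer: $0$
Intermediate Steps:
$p{\left(q,C \right)} = - C$
$w = 10$ ($w = \left(-5\right) \left(-2\right) = 10$)
$o{\left(J \right)} = \frac{9}{5} - \frac{J}{5}$
$g{\left(L,S \right)} = 0$ ($g{\left(L,S \right)} = L^{2} \cdot 2 \left(\left(-1\right) 0\right) = 2 L^{2} \cdot 0 = 0$)
$\left(-5\right) 7 \left(-91\right) g{\left(w,f{\left(o{\left(-2 \right)} \right)} \right)} = \left(-5\right) 7 \left(-91\right) 0 = \left(-35\right) \left(-91\right) 0 = 3185 \cdot 0 = 0$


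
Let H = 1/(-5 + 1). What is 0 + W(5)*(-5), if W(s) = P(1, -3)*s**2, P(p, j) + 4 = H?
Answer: 2125/4 ≈ 531.25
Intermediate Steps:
H = -1/4 (H = 1/(-4) = -1/4 ≈ -0.25000)
P(p, j) = -17/4 (P(p, j) = -4 - 1/4 = -17/4)
W(s) = -17*s**2/4
0 + W(5)*(-5) = 0 - 17/4*5**2*(-5) = 0 - 17/4*25*(-5) = 0 - 425/4*(-5) = 0 + 2125/4 = 2125/4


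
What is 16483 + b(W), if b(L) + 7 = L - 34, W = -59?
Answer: 16383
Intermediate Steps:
b(L) = -41 + L (b(L) = -7 + (L - 34) = -7 + (-34 + L) = -41 + L)
16483 + b(W) = 16483 + (-41 - 59) = 16483 - 100 = 16383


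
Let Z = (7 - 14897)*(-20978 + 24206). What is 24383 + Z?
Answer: -48040537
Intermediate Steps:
Z = -48064920 (Z = -14890*3228 = -48064920)
24383 + Z = 24383 - 48064920 = -48040537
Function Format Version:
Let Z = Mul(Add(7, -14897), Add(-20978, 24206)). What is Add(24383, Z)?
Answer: -48040537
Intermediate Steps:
Z = -48064920 (Z = Mul(-14890, 3228) = -48064920)
Add(24383, Z) = Add(24383, -48064920) = -48040537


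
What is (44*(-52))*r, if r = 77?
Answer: -176176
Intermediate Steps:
(44*(-52))*r = (44*(-52))*77 = -2288*77 = -176176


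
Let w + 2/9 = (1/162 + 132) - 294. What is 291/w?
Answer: -47142/26279 ≈ -1.7939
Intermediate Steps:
w = -26279/162 (w = -2/9 + ((1/162 + 132) - 294) = -2/9 + (21385/162 - 294) = -2/9 - 26243/162 = -26279/162 ≈ -162.22)
291/w = 291/(-26279/162) = 291*(-162/26279) = -47142/26279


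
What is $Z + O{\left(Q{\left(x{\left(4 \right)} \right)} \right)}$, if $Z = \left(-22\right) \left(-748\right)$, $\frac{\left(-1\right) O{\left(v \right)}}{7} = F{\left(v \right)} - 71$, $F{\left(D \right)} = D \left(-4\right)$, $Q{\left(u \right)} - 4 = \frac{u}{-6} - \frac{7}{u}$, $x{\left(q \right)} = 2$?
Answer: $\frac{50873}{3} \approx 16958.0$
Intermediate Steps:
$Q{\left(u \right)} = 4 - \frac{7}{u} - \frac{u}{6}$ ($Q{\left(u \right)} = 4 + \left(\frac{u}{-6} - \frac{7}{u}\right) = 4 + \left(u \left(- \frac{1}{6}\right) - \frac{7}{u}\right) = 4 - \left(\frac{7}{u} + \frac{u}{6}\right) = 4 - \frac{7}{u} - \frac{u}{6}$)
$F{\left(D \right)} = - 4 D$
$O{\left(v \right)} = 497 + 28 v$ ($O{\left(v \right)} = - 7 \left(- 4 v - 71\right) = - 7 \left(-71 - 4 v\right) = 497 + 28 v$)
$Z = 16456$
$Z + O{\left(Q{\left(x{\left(4 \right)} \right)} \right)} = 16456 + \left(497 + 28 \left(4 - \frac{7}{2} - \frac{1}{3}\right)\right) = 16456 + \left(497 + 28 \cdot \frac{1}{6}\right) = 16456 + \left(497 + \frac{14}{3}\right) = 16456 + \frac{1505}{3} = \frac{50873}{3}$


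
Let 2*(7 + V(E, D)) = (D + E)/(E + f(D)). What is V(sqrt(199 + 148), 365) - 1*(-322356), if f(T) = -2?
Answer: 221132491/686 + 367*sqrt(347)/686 ≈ 3.2236e+5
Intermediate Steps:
V(E, D) = -7 + (D + E)/(2*(-2 + E)) (V(E, D) = -7 + ((D + E)/(E - 2))/2 = -7 + ((D + E)/(-2 + E))/2 = -7 + (D + E)/(2*(-2 + E)))
V(sqrt(199 + 148), 365) - 1*(-322356) = (28 + 365 - 13*sqrt(199 + 148))/(2*(-2 + sqrt(199 + 148))) - 1*(-322356) = (28 + 365 - 13*sqrt(347))/(2*(-2 + sqrt(347))) + 322356 = (393 - 13*sqrt(347))/(2*(-2 + sqrt(347))) + 322356 = 322356 + (393 - 13*sqrt(347))/(2*(-2 + sqrt(347)))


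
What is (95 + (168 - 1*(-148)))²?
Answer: 168921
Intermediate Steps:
(95 + (168 - 1*(-148)))² = (95 + (168 + 148))² = (95 + 316)² = 411² = 168921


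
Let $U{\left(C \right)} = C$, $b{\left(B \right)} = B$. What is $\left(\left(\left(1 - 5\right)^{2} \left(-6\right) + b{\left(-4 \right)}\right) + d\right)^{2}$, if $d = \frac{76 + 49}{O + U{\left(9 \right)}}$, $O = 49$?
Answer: $\frac{32205625}{3364} \approx 9573.6$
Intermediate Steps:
$d = \frac{125}{58}$ ($d = \frac{76 + 49}{49 + 9} = \frac{125}{58} \approx 2.1552$)
$\left(\left(\left(1 - 5\right)^{2} \left(-6\right) + b{\left(-4 \right)}\right) + d\right)^{2} = \left(\left(\left(1 - 5\right)^{2} \left(-6\right) - 4\right) + \frac{125}{58}\right)^{2} = \left(\left(\left(-4\right)^{2} \left(-6\right) - 4\right) + \frac{125}{58}\right)^{2} = \left(\left(16 \left(-6\right) - 4\right) + \frac{125}{58}\right)^{2} = \left(\left(-96 - 4\right) + \frac{125}{58}\right)^{2} = \left(-100 + \frac{125}{58}\right)^{2} = \left(- \frac{5675}{58}\right)^{2} = \frac{32205625}{3364}$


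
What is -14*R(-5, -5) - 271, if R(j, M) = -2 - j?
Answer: -313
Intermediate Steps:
-14*R(-5, -5) - 271 = -14*(-2 - 1*(-5)) - 271 = -14*(-2 + 5) - 271 = -14*3 - 271 = -42 - 271 = -313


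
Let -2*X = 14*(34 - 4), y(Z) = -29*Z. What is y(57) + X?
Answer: -1863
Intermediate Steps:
X = -210 (X = -7*(34 - 4) = -7*30 = -1/2*420 = -210)
y(57) + X = -29*57 - 210 = -1653 - 210 = -1863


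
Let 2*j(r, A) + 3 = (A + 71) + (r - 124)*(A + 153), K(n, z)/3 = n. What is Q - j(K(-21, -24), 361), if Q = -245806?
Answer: -395923/2 ≈ -1.9796e+5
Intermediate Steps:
K(n, z) = 3*n
j(r, A) = 34 + A/2 + (-124 + r)*(153 + A)/2 (j(r, A) = -3/2 + ((A + 71) + (r - 124)*(A + 153))/2 = -3/2 + ((71 + A) + (-124 + r)*(153 + A))/2 = -3/2 + (71 + A + (-124 + r)*(153 + A))/2 = -3/2 + (71/2 + A/2 + (-124 + r)*(153 + A)/2) = 34 + A/2 + (-124 + r)*(153 + A)/2)
Q - j(K(-21, -24), 361) = -245806 - (-9452 - 123/2*361 + 153*(3*(-21))/2 + (½)*361*(3*(-21))) = -245806 - (-9452 - 44403/2 + (153/2)*(-63) + (½)*361*(-63)) = -245806 - (-9452 - 44403/2 - 9639/2 - 22743/2) = -245806 - 1*(-95689/2) = -245806 + 95689/2 = -395923/2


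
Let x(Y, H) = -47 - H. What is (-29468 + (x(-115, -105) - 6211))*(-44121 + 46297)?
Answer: -77511296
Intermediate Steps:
(-29468 + (x(-115, -105) - 6211))*(-44121 + 46297) = (-29468 + ((-47 - 1*(-105)) - 6211))*(-44121 + 46297) = (-29468 + ((-47 + 105) - 6211))*2176 = (-29468 + (58 - 6211))*2176 = (-29468 - 6153)*2176 = -35621*2176 = -77511296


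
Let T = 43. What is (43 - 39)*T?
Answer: 172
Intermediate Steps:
(43 - 39)*T = (43 - 39)*43 = 4*43 = 172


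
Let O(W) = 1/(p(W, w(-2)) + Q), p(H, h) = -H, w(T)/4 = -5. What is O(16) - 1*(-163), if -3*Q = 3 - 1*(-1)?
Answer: 8473/52 ≈ 162.94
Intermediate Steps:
w(T) = -20 (w(T) = 4*(-5) = -20)
Q = -4/3 (Q = -(3 - 1*(-1))/3 = -(3 + 1)/3 = -⅓*4 = -4/3 ≈ -1.3333)
O(W) = 1/(-4/3 - W) (O(W) = 1/(-W - 4/3) = 1/(-4/3 - W))
O(16) - 1*(-163) = -3/(4 + 3*16) - 1*(-163) = -3/(4 + 48) + 163 = -3/52 + 163 = 8473/52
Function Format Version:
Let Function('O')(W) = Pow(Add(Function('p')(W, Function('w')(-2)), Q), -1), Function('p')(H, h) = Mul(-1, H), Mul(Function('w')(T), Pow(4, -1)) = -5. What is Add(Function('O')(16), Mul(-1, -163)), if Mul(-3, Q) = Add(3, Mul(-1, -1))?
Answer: Rational(8473, 52) ≈ 162.94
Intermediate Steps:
Function('w')(T) = -20 (Function('w')(T) = Mul(4, -5) = -20)
Q = Rational(-4, 3) (Q = Mul(Rational(-1, 3), Add(3, Mul(-1, -1))) = Mul(Rational(-1, 3), Add(3, 1)) = Mul(Rational(-1, 3), 4) = Rational(-4, 3) ≈ -1.3333)
Function('O')(W) = Pow(Add(Rational(-4, 3), Mul(-1, W)), -1) (Function('O')(W) = Pow(Add(Mul(-1, W), Rational(-4, 3)), -1) = Pow(Add(Rational(-4, 3), Mul(-1, W)), -1))
Add(Function('O')(16), Mul(-1, -163)) = Add(Mul(-3, Pow(Add(4, Mul(3, 16)), -1)), Mul(-1, -163)) = Add(Mul(-3, Pow(Add(4, 48), -1)), 163) = Add(Mul(-3, Pow(52, -1)), 163) = Add(Mul(-3, Rational(1, 52)), 163) = Add(Rational(-3, 52), 163) = Rational(8473, 52)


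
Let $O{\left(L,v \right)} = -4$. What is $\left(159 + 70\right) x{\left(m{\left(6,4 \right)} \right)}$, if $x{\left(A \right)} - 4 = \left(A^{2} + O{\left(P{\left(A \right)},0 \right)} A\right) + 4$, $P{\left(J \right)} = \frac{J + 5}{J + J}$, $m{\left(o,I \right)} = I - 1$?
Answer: $1145$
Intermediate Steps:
$m{\left(o,I \right)} = -1 + I$
$P{\left(J \right)} = \frac{5 + J}{2 J}$
$x{\left(A \right)} = 8 + A^{2} - 4 A$ ($x{\left(A \right)} = 4 + \left(\left(A^{2} - 4 A\right) + 4\right) = 4 + \left(4 + A^{2} - 4 A\right) = 8 + A^{2} - 4 A$)
$\left(159 + 70\right) x{\left(m{\left(6,4 \right)} \right)} = \left(159 + 70\right) \left(8 + \left(-1 + 4\right)^{2} - 4 \left(-1 + 4\right)\right) = 229 \left(8 + 3^{2} - 12\right) = 229 \left(8 + 9 - 12\right) = 229 \cdot 5 = 1145$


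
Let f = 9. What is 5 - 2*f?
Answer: -13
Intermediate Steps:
5 - 2*f = 5 - 2*9 = 5 - 18 = -13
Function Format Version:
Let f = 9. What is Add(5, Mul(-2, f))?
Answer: -13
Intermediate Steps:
Add(5, Mul(-2, f)) = Add(5, Mul(-2, 9)) = Add(5, -18) = -13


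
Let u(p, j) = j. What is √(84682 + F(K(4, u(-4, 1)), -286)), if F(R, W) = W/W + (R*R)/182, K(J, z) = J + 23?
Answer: √2805172370/182 ≈ 291.01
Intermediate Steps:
K(J, z) = 23 + J
F(R, W) = 1 + R²/182 (F(R, W) = 1 + R²*(1/182) = 1 + R²/182)
√(84682 + F(K(4, u(-4, 1)), -286)) = √(84682 + (1 + (23 + 4)²/182)) = √(84682 + (1 + (1/182)*27²)) = √(84682 + (1 + (1/182)*729)) = √(84682 + (1 + 729/182)) = √(84682 + 911/182) = √(15413035/182) = √2805172370/182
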